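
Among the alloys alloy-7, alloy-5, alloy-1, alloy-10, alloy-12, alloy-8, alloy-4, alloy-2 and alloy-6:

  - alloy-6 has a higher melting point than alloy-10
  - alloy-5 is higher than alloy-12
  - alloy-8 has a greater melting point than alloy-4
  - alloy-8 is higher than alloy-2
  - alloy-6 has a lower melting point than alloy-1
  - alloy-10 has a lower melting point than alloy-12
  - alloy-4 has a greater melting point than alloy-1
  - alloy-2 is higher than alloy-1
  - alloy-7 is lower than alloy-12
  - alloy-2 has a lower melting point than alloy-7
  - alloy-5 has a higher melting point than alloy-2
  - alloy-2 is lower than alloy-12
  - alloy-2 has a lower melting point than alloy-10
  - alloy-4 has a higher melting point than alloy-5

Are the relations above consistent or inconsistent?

inconsistent

Chaining the given relations yields alloy-10 < alloy-6 < alloy-1 < alloy-2, so alloy-10 < alloy-2. But one relation states alloy-2 < alloy-10. These cannot both hold.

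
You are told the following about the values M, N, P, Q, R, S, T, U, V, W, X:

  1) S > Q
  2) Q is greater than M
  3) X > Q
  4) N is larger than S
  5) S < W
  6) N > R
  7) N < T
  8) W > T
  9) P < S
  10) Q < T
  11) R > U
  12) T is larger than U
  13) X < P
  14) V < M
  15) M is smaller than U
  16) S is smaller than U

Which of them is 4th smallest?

X

Chaining the given pairs: V < M < Q < X < P < S < U < R < N < T < W.
The 4th smallest is X.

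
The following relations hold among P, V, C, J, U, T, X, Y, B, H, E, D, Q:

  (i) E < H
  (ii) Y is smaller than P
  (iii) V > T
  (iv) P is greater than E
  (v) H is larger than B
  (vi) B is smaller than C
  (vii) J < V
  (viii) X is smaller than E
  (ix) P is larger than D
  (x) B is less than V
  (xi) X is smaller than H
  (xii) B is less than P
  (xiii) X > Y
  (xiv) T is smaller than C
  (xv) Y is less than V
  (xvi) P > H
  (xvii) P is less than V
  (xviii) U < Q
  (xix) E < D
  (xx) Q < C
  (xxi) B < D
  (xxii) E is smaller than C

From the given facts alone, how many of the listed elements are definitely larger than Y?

From Y the given relations immediately reach X, P, V.
From those, E, H — 5 in total.
From those, C, D — 7 in total.
Nothing else is reachable above Y; 7 in all.

7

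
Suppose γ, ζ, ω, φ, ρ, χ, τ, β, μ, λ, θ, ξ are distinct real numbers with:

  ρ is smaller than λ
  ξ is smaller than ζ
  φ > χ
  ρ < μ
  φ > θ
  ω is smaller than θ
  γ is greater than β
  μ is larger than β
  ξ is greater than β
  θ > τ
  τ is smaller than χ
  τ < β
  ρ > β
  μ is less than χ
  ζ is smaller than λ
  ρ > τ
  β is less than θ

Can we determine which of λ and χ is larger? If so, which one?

Following every chain through χ: above χ we get φ; below χ we get τ, β, ρ, μ.
λ is not reached, and no chain runs the other way from λ to χ.
So the given relations leave the order of χ and λ undetermined.

undetermined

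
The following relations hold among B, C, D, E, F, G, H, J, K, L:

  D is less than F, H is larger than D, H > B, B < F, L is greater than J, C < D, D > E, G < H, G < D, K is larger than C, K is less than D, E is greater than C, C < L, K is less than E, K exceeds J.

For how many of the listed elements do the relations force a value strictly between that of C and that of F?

3

Chaining upward from C reaches: K, E, D, L, H.
Chaining downward from F reaches: J, G, B, K, E, D.
Strictly between C and F are those in both lists: K, E, D — 3 elements.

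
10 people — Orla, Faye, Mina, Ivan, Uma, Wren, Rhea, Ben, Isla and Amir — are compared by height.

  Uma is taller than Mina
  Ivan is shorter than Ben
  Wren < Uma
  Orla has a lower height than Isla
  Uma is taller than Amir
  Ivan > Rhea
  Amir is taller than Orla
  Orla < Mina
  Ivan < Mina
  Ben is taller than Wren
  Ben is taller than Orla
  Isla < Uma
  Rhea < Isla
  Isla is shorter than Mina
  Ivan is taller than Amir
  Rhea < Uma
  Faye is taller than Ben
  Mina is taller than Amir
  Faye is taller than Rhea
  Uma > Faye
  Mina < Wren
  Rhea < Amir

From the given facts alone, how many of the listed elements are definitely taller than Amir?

From Amir the given relations immediately reach Ivan, Mina, Uma.
From those, Wren, Ben — 5 in total.
From those, Faye — 6 in total.
Nothing else is reachable above Amir; 6 in all.

6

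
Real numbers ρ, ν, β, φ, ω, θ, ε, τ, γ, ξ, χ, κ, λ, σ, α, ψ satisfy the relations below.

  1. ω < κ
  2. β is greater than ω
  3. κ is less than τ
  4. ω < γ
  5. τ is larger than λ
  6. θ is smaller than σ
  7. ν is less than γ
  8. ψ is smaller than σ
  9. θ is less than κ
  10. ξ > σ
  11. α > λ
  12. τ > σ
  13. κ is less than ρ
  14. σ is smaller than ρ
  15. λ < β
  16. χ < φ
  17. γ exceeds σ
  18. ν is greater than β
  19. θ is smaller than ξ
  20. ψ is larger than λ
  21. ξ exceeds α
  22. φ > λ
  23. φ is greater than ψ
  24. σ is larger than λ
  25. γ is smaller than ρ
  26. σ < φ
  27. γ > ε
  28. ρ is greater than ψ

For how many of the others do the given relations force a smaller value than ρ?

10

From ρ the given relations immediately reach ψ, σ, κ, γ.
From those, λ, θ, ω, ν, ε — 9 in total.
From those, β — 10 in total.
No other element is forced below ρ by the given relations, so the count is 10.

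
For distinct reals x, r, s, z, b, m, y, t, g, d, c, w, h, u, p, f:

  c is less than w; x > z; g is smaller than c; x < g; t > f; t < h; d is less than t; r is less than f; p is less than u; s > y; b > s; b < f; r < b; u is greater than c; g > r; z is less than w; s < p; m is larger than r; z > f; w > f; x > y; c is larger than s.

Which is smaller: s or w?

s < b and b < f give s < f.
Then f < z extends the chain to z.
Then z < x extends the chain to x.
Then x < g extends the chain to g.
Then g < c extends the chain to c.
Then c < w extends the chain to w.
So s < w; s is the smaller of the two.

s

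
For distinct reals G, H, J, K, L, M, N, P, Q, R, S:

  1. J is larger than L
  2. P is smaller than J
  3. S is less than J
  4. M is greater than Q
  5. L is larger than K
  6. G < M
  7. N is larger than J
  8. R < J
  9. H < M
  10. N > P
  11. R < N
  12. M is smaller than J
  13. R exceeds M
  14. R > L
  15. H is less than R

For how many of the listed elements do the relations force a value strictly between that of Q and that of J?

2

Chaining upward from Q reaches: M, R, N.
Chaining downward from J reaches: G, K, P, L, H, M, S, R.
Strictly between Q and J are those in both lists: M, R — 2 elements.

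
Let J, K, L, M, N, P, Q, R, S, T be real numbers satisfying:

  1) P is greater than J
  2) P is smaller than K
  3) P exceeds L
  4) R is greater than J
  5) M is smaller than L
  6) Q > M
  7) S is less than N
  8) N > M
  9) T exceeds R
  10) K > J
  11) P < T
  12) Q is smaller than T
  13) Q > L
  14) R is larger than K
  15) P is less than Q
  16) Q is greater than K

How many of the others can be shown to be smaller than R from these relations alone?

The elements the relations force below R are M, J, L, P, K — no chain reaches any other.
That is 5.

5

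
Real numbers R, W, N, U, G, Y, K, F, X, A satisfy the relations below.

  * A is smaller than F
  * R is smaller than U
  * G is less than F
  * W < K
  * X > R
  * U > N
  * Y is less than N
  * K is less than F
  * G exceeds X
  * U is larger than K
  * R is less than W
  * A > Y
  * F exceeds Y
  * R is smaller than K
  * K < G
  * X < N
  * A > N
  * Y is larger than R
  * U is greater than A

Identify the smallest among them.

Y is not least since R < Y; X is not least since R < X; W is not least since R < W; N is not least since X < N; K is not least since R < K; G is not least since K < G; A is not least since N < A; F is not least since G < F; U is not least since N < U.
Only R has nothing below it, so R is the smallest.

R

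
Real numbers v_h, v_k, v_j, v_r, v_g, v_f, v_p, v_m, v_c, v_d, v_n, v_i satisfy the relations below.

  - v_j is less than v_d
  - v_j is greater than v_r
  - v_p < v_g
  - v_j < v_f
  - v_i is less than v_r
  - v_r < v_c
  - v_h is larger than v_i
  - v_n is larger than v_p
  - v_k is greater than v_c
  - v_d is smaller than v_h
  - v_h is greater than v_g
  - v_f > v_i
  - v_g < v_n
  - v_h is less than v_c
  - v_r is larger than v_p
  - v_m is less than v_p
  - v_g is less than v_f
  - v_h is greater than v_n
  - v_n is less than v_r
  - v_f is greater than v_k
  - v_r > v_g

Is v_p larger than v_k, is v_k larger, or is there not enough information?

v_k

The relevant relations are v_p < v_g; v_g < v_n; v_n < v_r; v_r < v_j; v_j < v_d; v_d < v_h; v_h < v_c; v_c < v_k.
Together: v_p < v_g < v_n < v_r < v_j < v_d < v_h < v_c < v_k.
So v_k is larger.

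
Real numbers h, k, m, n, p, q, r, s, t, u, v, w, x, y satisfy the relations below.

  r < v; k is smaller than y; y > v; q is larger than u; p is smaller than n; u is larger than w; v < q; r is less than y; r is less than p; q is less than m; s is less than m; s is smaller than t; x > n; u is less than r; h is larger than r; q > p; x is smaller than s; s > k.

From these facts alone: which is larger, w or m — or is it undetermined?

m

Chaining the given relations: w < u < r < v < q < m.
So m is larger.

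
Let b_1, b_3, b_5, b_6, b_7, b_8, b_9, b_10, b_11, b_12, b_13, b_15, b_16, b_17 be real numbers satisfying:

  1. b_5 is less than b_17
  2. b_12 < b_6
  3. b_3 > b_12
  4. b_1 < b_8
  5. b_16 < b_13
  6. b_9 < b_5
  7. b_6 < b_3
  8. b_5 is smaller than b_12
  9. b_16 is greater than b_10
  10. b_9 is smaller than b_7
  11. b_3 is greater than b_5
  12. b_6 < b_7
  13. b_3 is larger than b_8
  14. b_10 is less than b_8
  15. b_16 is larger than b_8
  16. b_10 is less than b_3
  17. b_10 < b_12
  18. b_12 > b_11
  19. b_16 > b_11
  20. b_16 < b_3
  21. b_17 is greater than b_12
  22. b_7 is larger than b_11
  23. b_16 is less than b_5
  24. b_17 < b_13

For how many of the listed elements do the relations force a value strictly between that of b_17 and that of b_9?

The relations place b_9 below b_17. An element lies strictly between them when it is forced above b_9 and also forced below b_17.
Above b_9: {b_5, b_12, b_6, b_3, b_7, b_13}. Below b_17: {b_11, b_10, b_1, b_8, b_16, b_5, b_12}.
Intersection: {b_5, b_12} — 2.

2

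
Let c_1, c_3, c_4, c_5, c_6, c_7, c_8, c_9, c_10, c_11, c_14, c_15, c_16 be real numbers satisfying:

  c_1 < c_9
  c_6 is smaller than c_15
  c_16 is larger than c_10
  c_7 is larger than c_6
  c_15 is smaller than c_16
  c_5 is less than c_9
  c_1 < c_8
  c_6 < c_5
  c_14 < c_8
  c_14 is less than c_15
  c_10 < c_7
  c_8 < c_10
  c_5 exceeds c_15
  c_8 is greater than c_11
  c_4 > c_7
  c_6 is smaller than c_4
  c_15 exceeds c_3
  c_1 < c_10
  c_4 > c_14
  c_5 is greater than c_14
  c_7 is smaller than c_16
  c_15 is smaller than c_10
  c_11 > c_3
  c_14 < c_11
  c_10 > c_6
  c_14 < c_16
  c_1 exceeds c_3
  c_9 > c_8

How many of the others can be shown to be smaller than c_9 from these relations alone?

Directly below c_9: c_1, c_8, c_5.
One step further: c_3, c_14, c_11, c_6, c_15 (8 so far).
No other element is forced below c_9 by the given relations, so the count is 8.

8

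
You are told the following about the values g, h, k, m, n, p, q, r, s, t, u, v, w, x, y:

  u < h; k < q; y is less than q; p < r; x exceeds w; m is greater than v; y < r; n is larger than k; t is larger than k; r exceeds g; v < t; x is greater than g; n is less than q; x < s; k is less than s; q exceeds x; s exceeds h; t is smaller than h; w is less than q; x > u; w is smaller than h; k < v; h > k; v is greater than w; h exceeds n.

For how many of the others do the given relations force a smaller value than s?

From s the given relations immediately reach k, h, x.
From those, w, n, t, g, u — 8 in total.
From those, v — 9 in total.
No other element is forced below s by the given relations, so the count is 9.

9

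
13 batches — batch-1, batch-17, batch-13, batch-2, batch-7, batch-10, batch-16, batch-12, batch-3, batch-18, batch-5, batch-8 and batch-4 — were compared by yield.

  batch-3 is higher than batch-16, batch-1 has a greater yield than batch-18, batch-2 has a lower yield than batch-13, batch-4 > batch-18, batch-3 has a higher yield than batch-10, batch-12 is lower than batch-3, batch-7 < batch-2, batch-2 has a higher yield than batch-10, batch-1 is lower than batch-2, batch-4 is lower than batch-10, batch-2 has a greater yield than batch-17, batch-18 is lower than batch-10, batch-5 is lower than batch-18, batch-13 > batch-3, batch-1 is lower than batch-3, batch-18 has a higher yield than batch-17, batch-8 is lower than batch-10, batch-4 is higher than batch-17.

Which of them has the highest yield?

Chaining downward from batch-13: directly below it, batch-2, batch-3; then batch-16, batch-17, batch-12, batch-1, batch-7, batch-10; then batch-18, batch-8, batch-4; then batch-5.
That covers every other element, and nothing is given above batch-13, so batch-13 is the highest yield.

batch-13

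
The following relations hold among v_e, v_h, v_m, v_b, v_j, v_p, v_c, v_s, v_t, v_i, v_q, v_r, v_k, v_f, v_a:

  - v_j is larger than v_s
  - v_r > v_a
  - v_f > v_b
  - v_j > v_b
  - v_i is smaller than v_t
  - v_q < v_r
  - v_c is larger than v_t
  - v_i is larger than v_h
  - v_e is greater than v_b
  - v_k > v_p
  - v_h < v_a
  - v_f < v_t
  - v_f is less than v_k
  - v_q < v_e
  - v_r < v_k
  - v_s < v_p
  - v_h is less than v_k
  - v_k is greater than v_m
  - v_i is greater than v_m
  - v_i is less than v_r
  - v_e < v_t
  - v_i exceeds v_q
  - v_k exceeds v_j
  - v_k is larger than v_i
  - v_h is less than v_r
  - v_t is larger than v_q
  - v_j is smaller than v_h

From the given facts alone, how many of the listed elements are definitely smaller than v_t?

9

From v_t the given relations immediately reach v_q, v_i, v_f, v_e.
From those, v_b, v_m, v_h — 7 in total.
From those, v_j — 8 in total.
From those, v_s — 9 in total.
No other element is forced below v_t by the given relations, so the count is 9.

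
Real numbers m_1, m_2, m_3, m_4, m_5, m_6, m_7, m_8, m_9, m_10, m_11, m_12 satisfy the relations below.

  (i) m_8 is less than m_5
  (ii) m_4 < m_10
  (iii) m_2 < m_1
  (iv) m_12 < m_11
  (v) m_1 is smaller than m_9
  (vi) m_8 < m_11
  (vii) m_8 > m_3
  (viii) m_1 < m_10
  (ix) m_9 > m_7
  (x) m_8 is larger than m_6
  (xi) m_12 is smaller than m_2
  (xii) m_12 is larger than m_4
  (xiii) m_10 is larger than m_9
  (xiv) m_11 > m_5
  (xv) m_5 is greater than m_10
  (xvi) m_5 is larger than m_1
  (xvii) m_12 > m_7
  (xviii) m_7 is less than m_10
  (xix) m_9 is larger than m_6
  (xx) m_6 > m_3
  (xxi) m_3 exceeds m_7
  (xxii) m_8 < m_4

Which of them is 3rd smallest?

m_6

Piecing the relations together gives one ordering: m_7 < m_3 < m_6 < m_8 < m_4 < m_12 < m_2 < m_1 < m_9 < m_10 < m_5 < m_11.
The 3rd smallest is m_6.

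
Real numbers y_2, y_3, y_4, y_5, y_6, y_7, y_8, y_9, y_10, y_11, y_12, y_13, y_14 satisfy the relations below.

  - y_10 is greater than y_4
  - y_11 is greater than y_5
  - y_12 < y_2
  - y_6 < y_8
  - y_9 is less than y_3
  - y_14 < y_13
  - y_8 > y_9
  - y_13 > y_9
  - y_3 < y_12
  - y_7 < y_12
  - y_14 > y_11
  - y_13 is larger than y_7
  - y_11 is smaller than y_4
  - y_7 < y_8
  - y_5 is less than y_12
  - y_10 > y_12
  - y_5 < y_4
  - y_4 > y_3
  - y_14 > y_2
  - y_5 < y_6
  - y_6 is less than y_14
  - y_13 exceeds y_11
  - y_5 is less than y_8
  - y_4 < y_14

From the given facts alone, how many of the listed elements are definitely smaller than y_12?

Directly below y_12: y_7, y_5, y_3.
One step further: y_9 (4 so far).
No other element is forced below y_12 by the given relations, so the count is 4.

4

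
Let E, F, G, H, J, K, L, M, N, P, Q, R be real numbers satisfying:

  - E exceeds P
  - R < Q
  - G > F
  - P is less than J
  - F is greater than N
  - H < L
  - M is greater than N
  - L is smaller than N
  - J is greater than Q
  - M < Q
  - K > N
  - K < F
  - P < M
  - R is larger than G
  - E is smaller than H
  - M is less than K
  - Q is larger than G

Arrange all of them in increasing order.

The consecutive links are each given: P < E; E < H; H < L; L < N; N < M; M < K; K < F; F < G; G < R; R < Q; Q < J.

P < E < H < L < N < M < K < F < G < R < Q < J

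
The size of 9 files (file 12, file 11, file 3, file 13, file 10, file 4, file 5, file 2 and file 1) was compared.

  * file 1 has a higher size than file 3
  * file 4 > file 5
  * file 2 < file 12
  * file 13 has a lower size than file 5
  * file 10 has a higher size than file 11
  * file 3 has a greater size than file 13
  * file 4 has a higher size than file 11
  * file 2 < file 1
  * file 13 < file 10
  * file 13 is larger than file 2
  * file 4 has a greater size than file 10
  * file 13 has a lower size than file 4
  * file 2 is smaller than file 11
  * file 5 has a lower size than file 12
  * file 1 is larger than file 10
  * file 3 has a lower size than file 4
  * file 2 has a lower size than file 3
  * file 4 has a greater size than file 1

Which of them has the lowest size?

file 2

file 13 is not least since file 2 < file 13; file 5 is not least since file 13 < file 5; file 3 is not least since file 2 < file 3; file 11 is not least since file 2 < file 11; file 10 is not least since file 13 < file 10; file 12 is not least since file 2 < file 12; file 1 is not least since file 2 < file 1; file 4 is not least since file 3 < file 4.
Only file 2 has nothing below it, so file 2 is the lowest size.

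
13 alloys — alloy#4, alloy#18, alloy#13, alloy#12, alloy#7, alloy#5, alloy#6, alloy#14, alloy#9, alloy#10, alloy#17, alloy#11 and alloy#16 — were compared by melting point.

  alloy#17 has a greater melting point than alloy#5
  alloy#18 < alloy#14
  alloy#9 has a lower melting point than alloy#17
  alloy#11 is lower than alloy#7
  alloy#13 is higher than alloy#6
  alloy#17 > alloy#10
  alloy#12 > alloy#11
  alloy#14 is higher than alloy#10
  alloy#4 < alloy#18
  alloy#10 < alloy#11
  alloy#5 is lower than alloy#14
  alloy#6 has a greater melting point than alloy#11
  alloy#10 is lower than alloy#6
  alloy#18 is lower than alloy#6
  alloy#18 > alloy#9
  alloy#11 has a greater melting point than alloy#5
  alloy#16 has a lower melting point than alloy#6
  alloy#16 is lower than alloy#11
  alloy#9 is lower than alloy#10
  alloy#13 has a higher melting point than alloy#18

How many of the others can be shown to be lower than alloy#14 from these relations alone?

From alloy#14 the given relations immediately reach alloy#5, alloy#10, alloy#18.
From those, alloy#9, alloy#4 — 5 in total.
Nothing else is reachable below alloy#14; 5 in all.

5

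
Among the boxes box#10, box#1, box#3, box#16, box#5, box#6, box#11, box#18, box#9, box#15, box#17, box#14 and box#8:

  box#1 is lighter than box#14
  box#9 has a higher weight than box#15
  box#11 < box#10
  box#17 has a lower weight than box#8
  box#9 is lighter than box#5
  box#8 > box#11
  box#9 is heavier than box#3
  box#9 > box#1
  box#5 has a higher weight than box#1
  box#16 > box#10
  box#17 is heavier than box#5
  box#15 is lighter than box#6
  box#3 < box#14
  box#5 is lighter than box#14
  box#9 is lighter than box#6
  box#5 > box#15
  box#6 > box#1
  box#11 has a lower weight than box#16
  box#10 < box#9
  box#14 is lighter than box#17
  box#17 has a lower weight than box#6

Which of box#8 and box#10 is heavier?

box#8

Chaining the given relations: box#10 < box#9 < box#5 < box#14 < box#17 < box#8.
So box#10 < box#8; box#8 is the heavier of the two.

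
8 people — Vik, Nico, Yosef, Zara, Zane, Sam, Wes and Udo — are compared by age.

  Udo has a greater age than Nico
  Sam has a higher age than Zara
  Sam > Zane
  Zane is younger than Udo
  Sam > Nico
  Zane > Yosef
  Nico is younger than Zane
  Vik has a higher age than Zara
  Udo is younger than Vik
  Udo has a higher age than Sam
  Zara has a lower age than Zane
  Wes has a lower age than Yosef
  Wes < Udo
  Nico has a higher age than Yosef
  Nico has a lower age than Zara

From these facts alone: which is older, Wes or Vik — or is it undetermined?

Vik

Following the relations from Wes: Wes < Yosef < Nico < Zara < Zane < Sam < Udo < Vik.
So Vik is older.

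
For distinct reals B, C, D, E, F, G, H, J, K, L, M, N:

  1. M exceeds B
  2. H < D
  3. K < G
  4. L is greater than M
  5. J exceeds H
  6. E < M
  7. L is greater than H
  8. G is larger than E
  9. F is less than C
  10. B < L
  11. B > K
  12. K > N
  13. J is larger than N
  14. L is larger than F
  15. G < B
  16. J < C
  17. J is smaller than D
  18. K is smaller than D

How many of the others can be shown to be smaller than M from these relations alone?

5

From M the given relations immediately reach E, B.
From those, K, G — 4 in total.
From those, N — 5 in total.
Nothing else is reachable below M; 5 in all.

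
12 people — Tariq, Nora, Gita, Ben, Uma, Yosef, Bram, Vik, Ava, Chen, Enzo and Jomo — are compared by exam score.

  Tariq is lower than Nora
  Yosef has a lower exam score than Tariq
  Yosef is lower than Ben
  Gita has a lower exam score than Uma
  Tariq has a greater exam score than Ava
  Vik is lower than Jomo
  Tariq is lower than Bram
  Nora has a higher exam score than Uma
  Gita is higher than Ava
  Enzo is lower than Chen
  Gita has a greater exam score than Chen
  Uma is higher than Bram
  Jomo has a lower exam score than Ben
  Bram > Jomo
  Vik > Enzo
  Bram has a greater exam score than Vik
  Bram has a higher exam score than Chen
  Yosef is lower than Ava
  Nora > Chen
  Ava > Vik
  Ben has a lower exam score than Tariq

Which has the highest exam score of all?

Nora

Chaining downward from Nora: directly below it, Chen, Tariq, Uma; then Enzo, Yosef, Ava, Ben, Gita, Bram; then Vik, Jomo.
That covers every other element, and nothing is given above Nora, so Nora is the highest exam score.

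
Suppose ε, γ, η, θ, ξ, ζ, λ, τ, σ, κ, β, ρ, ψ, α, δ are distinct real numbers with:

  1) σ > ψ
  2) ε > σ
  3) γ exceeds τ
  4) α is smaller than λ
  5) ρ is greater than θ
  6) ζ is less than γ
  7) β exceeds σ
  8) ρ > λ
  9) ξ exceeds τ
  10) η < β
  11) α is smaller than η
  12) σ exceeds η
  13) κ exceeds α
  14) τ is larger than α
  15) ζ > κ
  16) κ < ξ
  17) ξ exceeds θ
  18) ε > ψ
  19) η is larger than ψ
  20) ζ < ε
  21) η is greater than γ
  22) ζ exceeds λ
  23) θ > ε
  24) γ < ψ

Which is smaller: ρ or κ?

The relevant relations are κ < ζ; ζ < γ; γ < ψ; ψ < η; η < σ; σ < ε; ε < θ; θ < ρ.
Together: κ < ζ < γ < ψ < η < σ < ε < θ < ρ.
So κ < ρ; κ is the smaller of the two.

κ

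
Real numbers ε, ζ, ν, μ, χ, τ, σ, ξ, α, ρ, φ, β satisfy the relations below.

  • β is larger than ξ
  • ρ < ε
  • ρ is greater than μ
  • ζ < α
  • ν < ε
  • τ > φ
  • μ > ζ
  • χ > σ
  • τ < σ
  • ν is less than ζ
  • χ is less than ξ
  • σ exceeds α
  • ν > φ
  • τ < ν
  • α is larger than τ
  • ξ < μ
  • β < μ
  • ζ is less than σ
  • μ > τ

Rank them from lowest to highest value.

Each adjacent pair is fixed by a given relation: φ < τ; τ < ν; ν < ζ; ζ < α; α < σ; σ < χ; χ < ξ; ξ < β; β < μ; μ < ρ; ρ < ε. Chaining them end to end gives the full order.

φ < τ < ν < ζ < α < σ < χ < ξ < β < μ < ρ < ε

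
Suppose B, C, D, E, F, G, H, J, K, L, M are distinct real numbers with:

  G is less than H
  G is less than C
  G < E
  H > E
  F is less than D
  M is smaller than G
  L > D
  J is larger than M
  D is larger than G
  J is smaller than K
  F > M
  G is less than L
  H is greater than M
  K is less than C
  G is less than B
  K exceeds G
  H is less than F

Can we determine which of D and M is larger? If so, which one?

M < G and G < E give M < E.
Then E < H extends the chain to H.
With H < F: M < G < E < H < F.
With F < D: M < G < E < H < F < D.
So D is larger.

D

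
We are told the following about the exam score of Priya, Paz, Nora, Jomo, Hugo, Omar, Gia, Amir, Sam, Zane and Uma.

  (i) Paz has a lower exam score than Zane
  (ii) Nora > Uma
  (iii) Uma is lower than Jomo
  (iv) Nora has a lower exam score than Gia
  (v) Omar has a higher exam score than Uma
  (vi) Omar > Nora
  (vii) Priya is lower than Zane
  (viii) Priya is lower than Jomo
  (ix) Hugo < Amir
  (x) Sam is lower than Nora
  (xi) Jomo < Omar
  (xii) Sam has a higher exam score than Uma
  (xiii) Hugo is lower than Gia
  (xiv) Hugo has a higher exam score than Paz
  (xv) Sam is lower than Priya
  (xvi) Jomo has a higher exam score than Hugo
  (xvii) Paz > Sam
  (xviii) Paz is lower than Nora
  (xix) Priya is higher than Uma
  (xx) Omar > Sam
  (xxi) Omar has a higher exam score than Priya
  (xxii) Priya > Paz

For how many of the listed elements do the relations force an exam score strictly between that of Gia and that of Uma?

The relations place Uma below Gia. An element lies strictly between them when it is forced above Uma and also forced below Gia.
Above Uma: {Sam, Paz, Nora, Hugo, Priya, Amir, Zane, Jomo, Omar}. Below Gia: {Sam, Paz, Nora, Hugo}.
Intersection: {Sam, Paz, Nora, Hugo} — 4.

4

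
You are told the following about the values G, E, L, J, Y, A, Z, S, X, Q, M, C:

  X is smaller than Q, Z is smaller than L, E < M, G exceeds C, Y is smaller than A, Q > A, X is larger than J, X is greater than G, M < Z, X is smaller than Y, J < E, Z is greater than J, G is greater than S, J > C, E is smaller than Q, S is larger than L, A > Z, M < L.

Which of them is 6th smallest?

L

The consecutive relations fix a unique order: C < J < E < M < Z < L < S < G < X < Y < A < Q.
Counting 6 from the smallest end gives L.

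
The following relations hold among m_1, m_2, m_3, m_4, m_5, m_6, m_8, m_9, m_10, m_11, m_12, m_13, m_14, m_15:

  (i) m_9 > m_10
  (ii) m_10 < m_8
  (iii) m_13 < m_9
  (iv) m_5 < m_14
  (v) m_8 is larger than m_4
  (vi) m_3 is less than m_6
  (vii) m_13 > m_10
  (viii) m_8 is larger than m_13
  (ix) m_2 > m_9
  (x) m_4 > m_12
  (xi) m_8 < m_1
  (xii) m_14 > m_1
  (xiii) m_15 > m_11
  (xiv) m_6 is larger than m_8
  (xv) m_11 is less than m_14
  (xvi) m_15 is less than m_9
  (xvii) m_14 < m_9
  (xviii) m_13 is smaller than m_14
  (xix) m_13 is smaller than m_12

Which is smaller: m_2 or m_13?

m_13

Link the given pairs in sequence: m_13 < m_12; m_12 < m_4; m_4 < m_8; m_8 < m_1; m_1 < m_14; m_14 < m_9; m_9 < m_2.
Together: m_13 < m_12 < m_4 < m_8 < m_1 < m_14 < m_9 < m_2.
So m_13 < m_2; m_13 is the smaller of the two.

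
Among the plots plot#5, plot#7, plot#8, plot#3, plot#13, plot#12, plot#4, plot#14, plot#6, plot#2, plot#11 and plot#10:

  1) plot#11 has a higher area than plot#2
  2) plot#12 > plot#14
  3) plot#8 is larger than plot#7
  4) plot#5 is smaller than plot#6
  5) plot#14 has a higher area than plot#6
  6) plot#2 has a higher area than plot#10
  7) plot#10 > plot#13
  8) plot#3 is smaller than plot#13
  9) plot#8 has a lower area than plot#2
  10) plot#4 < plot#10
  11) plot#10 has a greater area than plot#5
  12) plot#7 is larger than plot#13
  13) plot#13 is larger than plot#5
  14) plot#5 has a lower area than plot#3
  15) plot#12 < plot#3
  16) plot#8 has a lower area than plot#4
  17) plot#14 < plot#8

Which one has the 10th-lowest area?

Piecing the relations together gives one ordering: plot#5 < plot#6 < plot#14 < plot#12 < plot#3 < plot#13 < plot#7 < plot#8 < plot#4 < plot#10 < plot#2 < plot#11.
Counting 10 from the smallest end gives plot#10.

plot#10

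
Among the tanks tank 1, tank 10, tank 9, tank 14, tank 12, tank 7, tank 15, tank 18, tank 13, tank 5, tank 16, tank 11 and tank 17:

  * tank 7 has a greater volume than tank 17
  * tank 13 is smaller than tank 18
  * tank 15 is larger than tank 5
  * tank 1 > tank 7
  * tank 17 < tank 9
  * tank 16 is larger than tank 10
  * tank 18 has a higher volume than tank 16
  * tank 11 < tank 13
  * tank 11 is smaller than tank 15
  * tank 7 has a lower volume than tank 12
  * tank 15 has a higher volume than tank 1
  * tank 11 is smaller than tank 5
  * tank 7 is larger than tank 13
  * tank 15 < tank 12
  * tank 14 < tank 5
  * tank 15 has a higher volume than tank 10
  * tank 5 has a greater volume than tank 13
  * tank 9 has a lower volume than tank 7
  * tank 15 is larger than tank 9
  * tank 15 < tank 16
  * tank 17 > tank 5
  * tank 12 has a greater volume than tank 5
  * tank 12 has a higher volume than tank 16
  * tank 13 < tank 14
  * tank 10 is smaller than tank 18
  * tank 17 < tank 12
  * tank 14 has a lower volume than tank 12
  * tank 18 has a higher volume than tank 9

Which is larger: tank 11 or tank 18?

tank 18

Following the relations from tank 11: tank 11 < tank 13 < tank 14 < tank 5 < tank 17 < tank 9 < tank 7 < tank 1 < tank 15 < tank 16 < tank 18.
So tank 11 < tank 18; tank 18 is the larger of the two.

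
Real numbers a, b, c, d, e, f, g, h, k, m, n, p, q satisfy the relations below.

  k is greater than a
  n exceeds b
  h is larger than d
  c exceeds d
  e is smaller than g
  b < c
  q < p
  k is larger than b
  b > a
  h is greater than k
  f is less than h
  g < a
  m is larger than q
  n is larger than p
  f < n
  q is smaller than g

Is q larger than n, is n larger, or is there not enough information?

Link the given pairs in sequence: q < g; g < a; a < b; b < n.
Together: q < g < a < b < n.
So n is larger.

n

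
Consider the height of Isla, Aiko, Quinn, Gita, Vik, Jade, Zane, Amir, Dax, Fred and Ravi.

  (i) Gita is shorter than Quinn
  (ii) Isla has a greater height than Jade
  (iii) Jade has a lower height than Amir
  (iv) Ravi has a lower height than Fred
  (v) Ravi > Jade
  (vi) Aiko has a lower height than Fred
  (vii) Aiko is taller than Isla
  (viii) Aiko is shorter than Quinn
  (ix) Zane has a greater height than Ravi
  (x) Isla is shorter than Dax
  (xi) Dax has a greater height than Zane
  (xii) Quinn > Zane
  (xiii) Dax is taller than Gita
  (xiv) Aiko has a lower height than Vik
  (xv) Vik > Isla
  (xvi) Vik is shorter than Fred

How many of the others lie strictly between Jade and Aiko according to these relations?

The relations place Jade below Aiko. An element lies strictly between them when it is forced above Jade and also forced below Aiko.
Above Jade: {Isla, Ravi, Vik, Zane, Amir, Fred, Quinn, Dax}. Below Aiko: {Isla}.
Intersection: {Isla} — 1.

1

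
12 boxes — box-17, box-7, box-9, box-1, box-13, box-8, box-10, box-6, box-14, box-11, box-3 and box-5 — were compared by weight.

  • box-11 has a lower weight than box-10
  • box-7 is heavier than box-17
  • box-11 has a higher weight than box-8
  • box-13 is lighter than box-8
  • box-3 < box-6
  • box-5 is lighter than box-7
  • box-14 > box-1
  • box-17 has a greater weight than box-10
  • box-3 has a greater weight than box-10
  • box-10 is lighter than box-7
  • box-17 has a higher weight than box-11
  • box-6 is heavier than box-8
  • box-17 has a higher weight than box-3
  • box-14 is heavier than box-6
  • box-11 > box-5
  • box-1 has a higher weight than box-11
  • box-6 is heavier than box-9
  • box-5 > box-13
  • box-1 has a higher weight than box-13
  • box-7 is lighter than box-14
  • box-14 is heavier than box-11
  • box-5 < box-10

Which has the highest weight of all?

Chaining downward from box-14: directly below it, box-11, box-1, box-7, box-6; then box-13, box-8, box-5, box-9, box-10, box-3, box-17.
That covers every other element, and nothing is given above box-14, so box-14 is the highest weight.

box-14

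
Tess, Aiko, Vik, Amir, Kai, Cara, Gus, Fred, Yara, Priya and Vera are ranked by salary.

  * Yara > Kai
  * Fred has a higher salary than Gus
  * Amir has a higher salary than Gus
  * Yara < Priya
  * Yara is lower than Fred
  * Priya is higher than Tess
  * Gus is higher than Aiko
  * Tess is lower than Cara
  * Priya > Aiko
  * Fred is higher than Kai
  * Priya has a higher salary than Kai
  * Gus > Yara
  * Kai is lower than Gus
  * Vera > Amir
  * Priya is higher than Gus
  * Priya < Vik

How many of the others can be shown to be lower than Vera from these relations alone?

Directly below Vera: Amir.
One step further: Gus (2 so far).
One step further: Aiko, Kai, Yara (5 so far).
Nothing else is reachable below Vera; 5 in all.

5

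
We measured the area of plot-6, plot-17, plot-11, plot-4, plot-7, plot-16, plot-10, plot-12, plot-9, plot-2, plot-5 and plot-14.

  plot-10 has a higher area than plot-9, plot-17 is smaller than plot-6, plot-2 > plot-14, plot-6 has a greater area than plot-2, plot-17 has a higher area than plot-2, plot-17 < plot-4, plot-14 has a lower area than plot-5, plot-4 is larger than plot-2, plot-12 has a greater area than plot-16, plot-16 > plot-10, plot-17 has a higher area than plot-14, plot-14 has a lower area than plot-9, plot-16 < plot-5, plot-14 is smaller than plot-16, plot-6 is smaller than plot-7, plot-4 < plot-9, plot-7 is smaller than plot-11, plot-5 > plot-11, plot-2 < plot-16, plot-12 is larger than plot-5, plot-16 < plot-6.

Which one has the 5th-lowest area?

plot-9

The consecutive relations fix a unique order: plot-14 < plot-2 < plot-17 < plot-4 < plot-9 < plot-10 < plot-16 < plot-6 < plot-7 < plot-11 < plot-5 < plot-12.
The 5th smallest is plot-9.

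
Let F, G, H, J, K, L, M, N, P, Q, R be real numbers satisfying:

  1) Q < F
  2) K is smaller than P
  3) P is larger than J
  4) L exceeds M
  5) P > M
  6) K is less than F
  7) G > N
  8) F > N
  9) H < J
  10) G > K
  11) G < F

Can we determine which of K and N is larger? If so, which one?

undetermined

Following every chain through K: above K we get G, P, F.
N is not reached, and no chain runs the other way from N to K.
So the given relations leave the order of K and N undetermined.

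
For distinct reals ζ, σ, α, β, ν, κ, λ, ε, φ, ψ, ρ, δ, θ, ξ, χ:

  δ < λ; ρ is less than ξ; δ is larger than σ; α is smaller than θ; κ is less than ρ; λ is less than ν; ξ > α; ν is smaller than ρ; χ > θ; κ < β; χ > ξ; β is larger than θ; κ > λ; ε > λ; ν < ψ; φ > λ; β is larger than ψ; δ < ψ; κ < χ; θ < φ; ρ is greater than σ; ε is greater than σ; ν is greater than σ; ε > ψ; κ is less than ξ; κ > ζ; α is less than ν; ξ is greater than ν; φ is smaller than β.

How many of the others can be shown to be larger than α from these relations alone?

9

The elements the relations force above α are ν, θ, ψ, φ, ρ, ξ, χ, ε, β — no chain reaches any other.
That is 9.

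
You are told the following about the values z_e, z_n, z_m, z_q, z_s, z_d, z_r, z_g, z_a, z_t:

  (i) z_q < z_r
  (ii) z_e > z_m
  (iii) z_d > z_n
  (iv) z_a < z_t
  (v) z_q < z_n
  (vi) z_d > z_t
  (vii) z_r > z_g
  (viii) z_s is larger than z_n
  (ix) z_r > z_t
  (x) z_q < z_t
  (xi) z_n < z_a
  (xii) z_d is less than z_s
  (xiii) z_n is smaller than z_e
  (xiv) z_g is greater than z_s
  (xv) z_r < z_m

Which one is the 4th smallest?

z_t

The consecutive relations fix a unique order: z_q < z_n < z_a < z_t < z_d < z_s < z_g < z_r < z_m < z_e.
Counting 4 from the smallest end gives z_t.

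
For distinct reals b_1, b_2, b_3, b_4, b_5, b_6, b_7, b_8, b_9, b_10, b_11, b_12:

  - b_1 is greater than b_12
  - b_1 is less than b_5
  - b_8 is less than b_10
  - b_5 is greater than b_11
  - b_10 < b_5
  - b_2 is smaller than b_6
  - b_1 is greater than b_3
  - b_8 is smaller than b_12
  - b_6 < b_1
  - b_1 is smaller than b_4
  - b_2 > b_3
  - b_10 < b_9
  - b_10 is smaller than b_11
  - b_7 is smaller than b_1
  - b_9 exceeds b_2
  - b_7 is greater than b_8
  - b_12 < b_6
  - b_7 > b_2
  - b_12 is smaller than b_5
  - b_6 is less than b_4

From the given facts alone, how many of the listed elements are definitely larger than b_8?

From b_8 the given relations immediately reach b_10, b_7, b_12.
From those, b_11, b_9, b_6, b_1, b_5 — 8 in total.
From those, b_4 — 9 in total.
No other element is forced above b_8 by the given relations, so the count is 9.

9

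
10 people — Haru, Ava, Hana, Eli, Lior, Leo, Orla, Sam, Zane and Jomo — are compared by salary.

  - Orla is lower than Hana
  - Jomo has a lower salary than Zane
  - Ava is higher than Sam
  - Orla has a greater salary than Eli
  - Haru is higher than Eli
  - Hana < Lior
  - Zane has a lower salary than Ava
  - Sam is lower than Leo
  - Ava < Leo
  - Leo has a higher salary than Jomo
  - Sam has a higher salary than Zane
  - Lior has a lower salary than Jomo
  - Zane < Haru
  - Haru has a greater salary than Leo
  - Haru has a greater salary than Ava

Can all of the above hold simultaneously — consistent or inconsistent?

consistent

Every relation is compatible with Eli < Orla < Hana < Lior < Jomo < Zane < Sam < Ava < Leo < Haru; the set is consistent.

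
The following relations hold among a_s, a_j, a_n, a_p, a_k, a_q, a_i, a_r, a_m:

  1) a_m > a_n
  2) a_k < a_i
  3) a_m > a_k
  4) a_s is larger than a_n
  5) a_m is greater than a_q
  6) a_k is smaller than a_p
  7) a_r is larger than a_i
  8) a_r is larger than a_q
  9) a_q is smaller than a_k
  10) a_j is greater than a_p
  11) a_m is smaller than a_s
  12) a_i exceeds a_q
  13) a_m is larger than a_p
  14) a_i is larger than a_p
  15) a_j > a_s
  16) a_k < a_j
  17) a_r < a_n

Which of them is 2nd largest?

Chaining the given pairs: a_q < a_k < a_p < a_i < a_r < a_n < a_m < a_s < a_j.
The 2nd largest is a_s.

a_s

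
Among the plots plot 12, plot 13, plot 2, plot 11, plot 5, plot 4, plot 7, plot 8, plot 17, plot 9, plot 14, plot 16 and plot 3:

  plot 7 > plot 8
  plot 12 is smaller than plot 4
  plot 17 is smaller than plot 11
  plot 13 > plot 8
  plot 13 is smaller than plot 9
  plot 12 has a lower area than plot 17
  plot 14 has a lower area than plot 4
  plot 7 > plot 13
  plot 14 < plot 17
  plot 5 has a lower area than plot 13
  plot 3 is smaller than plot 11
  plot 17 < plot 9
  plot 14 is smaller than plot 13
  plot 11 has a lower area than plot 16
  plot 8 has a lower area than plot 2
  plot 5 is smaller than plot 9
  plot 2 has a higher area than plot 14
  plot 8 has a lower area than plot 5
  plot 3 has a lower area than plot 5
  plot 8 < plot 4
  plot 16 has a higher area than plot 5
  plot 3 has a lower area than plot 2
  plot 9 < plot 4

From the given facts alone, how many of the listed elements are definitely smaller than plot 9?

The elements the relations force below plot 9 are plot 3, plot 14, plot 8, plot 5, plot 12, plot 17, plot 13 — no chain reaches any other.
That is 7.

7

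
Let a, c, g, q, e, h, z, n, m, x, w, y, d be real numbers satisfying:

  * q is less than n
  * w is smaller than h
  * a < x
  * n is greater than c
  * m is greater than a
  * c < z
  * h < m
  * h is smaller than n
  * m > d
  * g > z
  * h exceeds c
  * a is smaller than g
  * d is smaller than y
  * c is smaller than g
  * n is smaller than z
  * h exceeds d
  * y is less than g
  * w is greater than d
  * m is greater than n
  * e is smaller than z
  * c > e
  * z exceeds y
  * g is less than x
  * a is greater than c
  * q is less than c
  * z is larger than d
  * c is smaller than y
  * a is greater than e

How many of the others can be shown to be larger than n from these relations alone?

The elements the relations force above n are z, m, g, x — no chain reaches any other.
That is 4.

4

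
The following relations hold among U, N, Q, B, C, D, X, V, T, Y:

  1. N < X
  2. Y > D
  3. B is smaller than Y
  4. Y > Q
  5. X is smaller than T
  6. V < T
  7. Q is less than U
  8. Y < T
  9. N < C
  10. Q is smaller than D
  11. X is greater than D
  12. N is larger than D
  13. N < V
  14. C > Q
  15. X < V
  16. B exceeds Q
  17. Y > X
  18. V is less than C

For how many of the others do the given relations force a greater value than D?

6

The elements the relations force above D are N, X, Y, V, T, C — no chain reaches any other.
That is 6.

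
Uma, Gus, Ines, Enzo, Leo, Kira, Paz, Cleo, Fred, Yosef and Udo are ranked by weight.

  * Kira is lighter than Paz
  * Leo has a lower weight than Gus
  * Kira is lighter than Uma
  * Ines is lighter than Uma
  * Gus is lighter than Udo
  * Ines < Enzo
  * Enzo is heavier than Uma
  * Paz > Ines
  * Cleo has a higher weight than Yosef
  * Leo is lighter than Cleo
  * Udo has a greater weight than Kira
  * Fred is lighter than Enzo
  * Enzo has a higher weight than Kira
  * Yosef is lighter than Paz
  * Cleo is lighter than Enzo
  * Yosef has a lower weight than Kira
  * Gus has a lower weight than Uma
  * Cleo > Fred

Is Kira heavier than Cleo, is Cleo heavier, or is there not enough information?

Following every chain through Cleo: above Cleo we get Enzo; below Cleo we get Leo, Fred, Yosef.
Kira is not reached, and no chain runs the other way from Kira to Cleo.
So the given relations leave the order of Cleo and Kira undetermined.

undetermined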